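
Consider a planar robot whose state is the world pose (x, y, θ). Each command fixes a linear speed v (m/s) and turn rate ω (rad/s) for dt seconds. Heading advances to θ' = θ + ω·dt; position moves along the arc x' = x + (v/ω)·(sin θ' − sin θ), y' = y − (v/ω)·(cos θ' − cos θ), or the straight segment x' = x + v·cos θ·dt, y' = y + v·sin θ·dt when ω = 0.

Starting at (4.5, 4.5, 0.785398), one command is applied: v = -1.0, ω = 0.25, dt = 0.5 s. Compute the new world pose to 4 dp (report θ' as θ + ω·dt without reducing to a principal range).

(4.1694, 4.1253, 0.9104)

θ' = 0.7854 + 0.25·0.5 = 0.9104
R = v/ω = -1.0/0.25 = -4.0000
x' = 4.5 + -4.0000·(sin 0.9104 − sin 0.7854) = 4.1694
y' = 4.5 − -4.0000·(cos 0.9104 − cos 0.7854) = 4.1253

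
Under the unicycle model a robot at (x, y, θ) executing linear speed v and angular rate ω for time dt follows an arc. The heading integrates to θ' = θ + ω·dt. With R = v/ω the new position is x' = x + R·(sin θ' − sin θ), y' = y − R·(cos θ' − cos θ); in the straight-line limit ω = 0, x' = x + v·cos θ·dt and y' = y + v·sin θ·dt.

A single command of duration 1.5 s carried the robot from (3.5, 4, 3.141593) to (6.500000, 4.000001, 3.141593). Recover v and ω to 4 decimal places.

v = -2.0000, ω = 0.0000

Δθ = 3.141593 − 3.141593 = 0.000000
ω = Δθ/dt = 0.000000/1.5 = 0.0000
ω = 0 → v = (Δx·cos θ + Δy·sin θ)/dt = -2.0000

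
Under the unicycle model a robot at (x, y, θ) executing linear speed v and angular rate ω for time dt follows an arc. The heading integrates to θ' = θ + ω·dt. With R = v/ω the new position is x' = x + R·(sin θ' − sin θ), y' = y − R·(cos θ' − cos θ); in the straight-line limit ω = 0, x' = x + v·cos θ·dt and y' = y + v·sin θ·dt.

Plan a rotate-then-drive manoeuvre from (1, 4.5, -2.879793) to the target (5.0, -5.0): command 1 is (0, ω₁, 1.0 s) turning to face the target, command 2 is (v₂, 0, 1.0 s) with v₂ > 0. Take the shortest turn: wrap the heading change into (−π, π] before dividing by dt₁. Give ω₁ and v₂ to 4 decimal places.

ω₁ = 1.7075, v₂ = 10.3078

heading to target = atan2(-5−4.5, 5−1) = -1.1723
Δθ = wrap(-1.1723 − -2.8798) = 1.7075; ω₁ = Δθ/dt₁ = 1.7075
distance = √((5−1)² + (-5−4.5)²) = 10.3078; v₂ = distance/dt₂ = 10.3078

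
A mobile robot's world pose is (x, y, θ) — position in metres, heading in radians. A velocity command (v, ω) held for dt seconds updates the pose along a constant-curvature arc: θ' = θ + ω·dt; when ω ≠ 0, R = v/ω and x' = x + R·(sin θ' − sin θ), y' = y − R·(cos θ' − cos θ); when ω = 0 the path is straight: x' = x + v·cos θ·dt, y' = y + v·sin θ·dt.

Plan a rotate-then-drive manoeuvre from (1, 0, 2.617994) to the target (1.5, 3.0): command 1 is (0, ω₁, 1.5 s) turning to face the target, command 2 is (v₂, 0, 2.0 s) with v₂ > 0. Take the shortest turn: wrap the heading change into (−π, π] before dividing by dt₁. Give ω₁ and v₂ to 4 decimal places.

ω₁ = -0.8082, v₂ = 1.5207

heading to target = atan2(3−0, 1.5−1) = 1.4056
Δθ = wrap(1.4056 − 2.6180) = -1.2123; ω₁ = Δθ/dt₁ = -0.8082
distance = √((1.5−1)² + (3−0)²) = 3.0414; v₂ = distance/dt₂ = 1.5207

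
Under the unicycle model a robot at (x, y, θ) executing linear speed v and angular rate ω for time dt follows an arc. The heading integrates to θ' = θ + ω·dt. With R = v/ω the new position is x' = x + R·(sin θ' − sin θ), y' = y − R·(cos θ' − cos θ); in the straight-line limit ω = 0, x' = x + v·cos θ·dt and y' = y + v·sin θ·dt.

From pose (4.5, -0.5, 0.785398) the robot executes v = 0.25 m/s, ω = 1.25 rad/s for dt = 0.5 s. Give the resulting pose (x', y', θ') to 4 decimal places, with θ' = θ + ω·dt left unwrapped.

θ' = 0.7854 + 1.25·0.5 = 1.4104
R = v/ω = 0.25/1.25 = 0.2000
x' = 4.5 + 0.2000·(sin 1.4104 − sin 0.7854) = 4.5560
y' = -0.5 − 0.2000·(cos 1.4104 − cos 0.7854) = -0.3905

(4.5560, -0.3905, 1.4104)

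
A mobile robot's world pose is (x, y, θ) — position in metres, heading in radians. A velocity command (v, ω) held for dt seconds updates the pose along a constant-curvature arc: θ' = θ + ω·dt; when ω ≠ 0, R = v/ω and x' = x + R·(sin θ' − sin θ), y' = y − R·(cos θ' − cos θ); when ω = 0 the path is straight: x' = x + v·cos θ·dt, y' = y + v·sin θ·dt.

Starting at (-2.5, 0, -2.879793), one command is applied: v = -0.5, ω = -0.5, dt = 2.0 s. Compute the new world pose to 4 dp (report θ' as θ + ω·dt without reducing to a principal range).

θ' = -2.8798 + -0.5·2.0 = -3.8798
R = v/ω = -0.5/-0.5 = 1.0000
x' = -2.5 + 1.0000·(sin -3.8798 − sin -2.8798) = -1.5682
y' = 0 − 1.0000·(cos -3.8798 − cos -2.8798) = -0.2262

(-1.5682, -0.2262, -3.8798)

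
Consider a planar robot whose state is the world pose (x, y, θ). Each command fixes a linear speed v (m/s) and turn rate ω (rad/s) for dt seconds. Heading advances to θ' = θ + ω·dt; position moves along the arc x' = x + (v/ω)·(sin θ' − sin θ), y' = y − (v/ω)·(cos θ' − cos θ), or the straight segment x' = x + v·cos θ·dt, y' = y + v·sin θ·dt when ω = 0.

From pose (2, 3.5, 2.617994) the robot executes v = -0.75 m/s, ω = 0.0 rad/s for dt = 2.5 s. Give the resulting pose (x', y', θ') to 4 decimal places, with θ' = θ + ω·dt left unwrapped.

(3.6238, 2.5625, 2.6180)

θ' = 2.6180 + 0.0·2.5 = 2.6180
ω = 0 → straight: x' = 2 + -0.75·cos(2.6180)·2.5 = 3.6238
y' = 3.5 + -0.75·sin(2.6180)·2.5 = 2.5625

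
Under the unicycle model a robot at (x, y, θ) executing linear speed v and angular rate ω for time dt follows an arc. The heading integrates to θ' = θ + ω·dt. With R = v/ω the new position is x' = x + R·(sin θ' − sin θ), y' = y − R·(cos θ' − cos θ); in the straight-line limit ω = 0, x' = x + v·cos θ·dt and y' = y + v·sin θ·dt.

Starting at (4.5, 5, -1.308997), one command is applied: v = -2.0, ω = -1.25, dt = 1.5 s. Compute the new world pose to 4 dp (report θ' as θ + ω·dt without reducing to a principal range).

(6.1133, 7.0127, -3.1840)

θ' = -1.3090 + -1.25·1.5 = -3.1840
R = v/ω = -2.0/-1.25 = 1.6000
x' = 4.5 + 1.6000·(sin -3.1840 − sin -1.3090) = 6.1133
y' = 5 − 1.6000·(cos -3.1840 − cos -1.3090) = 7.0127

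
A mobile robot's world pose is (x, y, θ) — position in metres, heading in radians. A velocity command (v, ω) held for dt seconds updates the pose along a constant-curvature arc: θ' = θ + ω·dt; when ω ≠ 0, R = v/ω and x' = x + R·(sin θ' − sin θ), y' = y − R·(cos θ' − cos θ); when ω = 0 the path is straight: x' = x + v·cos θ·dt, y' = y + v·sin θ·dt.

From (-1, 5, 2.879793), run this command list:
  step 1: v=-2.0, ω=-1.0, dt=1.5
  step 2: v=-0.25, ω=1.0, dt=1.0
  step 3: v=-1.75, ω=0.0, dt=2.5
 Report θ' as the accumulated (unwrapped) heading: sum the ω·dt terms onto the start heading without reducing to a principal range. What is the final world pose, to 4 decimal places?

step 1: θ'=1.3798 (R=2.0000) → pose (0.4460, 2.6885, 1.3798)
step 2: θ'=2.3798 (R=-0.2500) → pose (0.5189, 2.4601, 2.3798)
step 3: θ'=2.3798 (straight) → pose (3.6846, -0.5596, 2.3798)

(3.6846, -0.5596, 2.3798)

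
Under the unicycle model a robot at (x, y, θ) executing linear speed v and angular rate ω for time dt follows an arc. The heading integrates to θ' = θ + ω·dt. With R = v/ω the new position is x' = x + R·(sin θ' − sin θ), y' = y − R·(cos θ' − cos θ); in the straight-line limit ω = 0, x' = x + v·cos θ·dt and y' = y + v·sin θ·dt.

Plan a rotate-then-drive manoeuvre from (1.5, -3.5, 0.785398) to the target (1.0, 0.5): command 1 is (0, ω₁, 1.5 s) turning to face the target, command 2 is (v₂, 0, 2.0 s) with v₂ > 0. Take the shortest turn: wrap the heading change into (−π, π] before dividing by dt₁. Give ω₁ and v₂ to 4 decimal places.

ω₁ = 0.6065, v₂ = 2.0156

heading to target = atan2(0.5−-3.5, 1−1.5) = 1.6952
Δθ = wrap(1.6952 − 0.7854) = 0.9098; ω₁ = Δθ/dt₁ = 0.6065
distance = √((1−1.5)² + (0.5−-3.5)²) = 4.0311; v₂ = distance/dt₂ = 2.0156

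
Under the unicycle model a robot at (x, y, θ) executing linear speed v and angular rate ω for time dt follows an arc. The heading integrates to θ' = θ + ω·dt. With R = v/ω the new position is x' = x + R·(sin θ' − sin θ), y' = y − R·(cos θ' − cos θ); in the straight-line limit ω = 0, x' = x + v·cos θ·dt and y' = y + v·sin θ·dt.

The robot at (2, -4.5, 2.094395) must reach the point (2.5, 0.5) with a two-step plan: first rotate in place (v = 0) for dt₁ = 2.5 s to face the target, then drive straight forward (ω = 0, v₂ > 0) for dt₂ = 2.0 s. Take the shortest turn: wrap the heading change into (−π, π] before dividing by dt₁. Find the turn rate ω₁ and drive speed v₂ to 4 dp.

heading to target = atan2(0.5−-4.5, 2.5−2) = 1.4711
Δθ = wrap(1.4711 − 2.0944) = -0.6233; ω₁ = Δθ/dt₁ = -0.2493
distance = √((2.5−2)² + (0.5−-4.5)²) = 5.0249; v₂ = distance/dt₂ = 2.5125

ω₁ = -0.2493, v₂ = 2.5125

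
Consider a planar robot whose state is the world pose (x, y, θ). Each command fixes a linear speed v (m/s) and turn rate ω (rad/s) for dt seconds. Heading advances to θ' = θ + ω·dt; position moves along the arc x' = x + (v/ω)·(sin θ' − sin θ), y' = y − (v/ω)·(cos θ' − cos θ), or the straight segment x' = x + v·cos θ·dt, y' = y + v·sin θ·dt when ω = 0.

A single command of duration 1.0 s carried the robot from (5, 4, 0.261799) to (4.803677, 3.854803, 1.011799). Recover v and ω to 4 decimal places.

Δθ = 1.011799 − 0.261799 = 0.750000
ω = Δθ/dt = 0.750000/1.0 = 0.7500
R = Δx/(sin θ' − sin θ) = -0.3333
v = R·ω = -0.3333·0.7500 = -0.2500

v = -0.2500, ω = 0.7500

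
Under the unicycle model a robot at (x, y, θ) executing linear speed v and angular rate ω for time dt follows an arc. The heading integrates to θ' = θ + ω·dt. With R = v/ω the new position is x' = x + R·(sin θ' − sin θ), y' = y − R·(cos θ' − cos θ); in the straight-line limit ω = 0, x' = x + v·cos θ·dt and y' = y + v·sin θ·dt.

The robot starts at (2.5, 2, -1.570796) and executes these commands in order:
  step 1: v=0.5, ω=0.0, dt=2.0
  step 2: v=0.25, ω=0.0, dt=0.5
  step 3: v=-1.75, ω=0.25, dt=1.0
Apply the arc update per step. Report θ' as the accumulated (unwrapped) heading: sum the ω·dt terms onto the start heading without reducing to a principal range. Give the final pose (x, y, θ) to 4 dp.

step 1: θ'=-1.5708 (straight) → pose (2.5000, 1.0000, -1.5708)
step 2: θ'=-1.5708 (straight) → pose (2.5000, 0.8750, -1.5708)
step 3: θ'=-1.3208 (R=-7.0000) → pose (2.2824, 2.6068, -1.3208)

(2.2824, 2.6068, -1.3208)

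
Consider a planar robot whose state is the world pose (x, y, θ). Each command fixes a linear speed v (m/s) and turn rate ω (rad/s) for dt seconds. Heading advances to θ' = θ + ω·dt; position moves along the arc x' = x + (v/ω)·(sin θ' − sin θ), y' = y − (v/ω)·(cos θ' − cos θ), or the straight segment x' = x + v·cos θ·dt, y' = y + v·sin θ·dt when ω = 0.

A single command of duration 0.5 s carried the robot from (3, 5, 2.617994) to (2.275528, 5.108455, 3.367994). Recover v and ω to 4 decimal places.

v = 1.5000, ω = 1.5000

Δθ = 3.367994 − 2.617994 = 0.750000
ω = Δθ/dt = 0.750000/0.5 = 1.5000
R = Δx/(sin θ' − sin θ) = 1.0000
v = R·ω = 1.0000·1.5000 = 1.5000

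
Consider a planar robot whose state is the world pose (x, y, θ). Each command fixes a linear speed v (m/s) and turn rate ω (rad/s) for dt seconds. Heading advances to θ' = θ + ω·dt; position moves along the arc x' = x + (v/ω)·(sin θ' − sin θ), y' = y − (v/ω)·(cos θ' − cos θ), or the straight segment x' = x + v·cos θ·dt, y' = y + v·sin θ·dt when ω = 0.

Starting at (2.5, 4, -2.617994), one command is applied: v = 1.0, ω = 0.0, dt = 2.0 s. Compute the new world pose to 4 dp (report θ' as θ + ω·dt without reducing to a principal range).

(0.7679, 3.0000, -2.6180)

θ' = -2.6180 + 0.0·2.0 = -2.6180
ω = 0 → straight: x' = 2.5 + 1.0·cos(-2.6180)·2.0 = 0.7679
y' = 4 + 1.0·sin(-2.6180)·2.0 = 3.0000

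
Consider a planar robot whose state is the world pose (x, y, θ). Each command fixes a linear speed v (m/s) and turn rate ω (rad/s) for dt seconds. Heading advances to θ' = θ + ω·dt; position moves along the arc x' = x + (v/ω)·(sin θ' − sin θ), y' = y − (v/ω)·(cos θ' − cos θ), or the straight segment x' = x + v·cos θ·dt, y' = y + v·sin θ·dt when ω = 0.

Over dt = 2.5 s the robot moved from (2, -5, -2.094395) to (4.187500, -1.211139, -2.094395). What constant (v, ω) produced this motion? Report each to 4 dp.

v = -1.7500, ω = 0.0000

Δθ = -2.094395 − -2.094395 = 0.000000
ω = Δθ/dt = 0.000000/2.5 = 0.0000
ω = 0 → v = (Δx·cos θ + Δy·sin θ)/dt = -1.7500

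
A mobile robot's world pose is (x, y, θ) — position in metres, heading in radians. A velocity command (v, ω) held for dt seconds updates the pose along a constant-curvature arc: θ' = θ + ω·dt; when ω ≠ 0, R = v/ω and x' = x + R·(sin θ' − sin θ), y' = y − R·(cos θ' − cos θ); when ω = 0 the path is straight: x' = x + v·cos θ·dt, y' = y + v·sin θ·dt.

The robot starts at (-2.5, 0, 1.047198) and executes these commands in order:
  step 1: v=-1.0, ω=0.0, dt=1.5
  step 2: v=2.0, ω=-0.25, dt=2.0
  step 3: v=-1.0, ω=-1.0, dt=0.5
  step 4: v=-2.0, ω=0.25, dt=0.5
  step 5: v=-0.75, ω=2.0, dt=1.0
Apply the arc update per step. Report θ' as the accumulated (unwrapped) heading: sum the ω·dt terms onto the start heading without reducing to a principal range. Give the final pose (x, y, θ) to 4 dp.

step 1: θ'=1.0472 (straight) → pose (-3.2500, -1.2990, 1.0472)
step 2: θ'=0.5472 (R=-8.0000) → pose (-0.4842, 1.5329, 0.5472)
step 3: θ'=0.0472 (R=1.0000) → pose (-0.9573, 1.3879, 0.0472)
step 4: θ'=0.1722 (R=-8.0000) → pose (-1.9506, 1.2785, 0.1722)
step 5: θ'=2.1722 (R=-0.3750) → pose (-2.1956, 0.6969, 2.1722)

(-2.1956, 0.6969, 2.1722)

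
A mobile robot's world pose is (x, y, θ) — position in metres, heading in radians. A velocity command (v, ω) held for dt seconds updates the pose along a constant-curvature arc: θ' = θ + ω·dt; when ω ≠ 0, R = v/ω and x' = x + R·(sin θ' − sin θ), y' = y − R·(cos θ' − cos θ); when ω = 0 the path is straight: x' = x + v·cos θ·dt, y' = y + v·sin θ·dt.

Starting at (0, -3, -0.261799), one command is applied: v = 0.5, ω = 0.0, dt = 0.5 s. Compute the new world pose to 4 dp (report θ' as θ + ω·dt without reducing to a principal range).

(0.2415, -3.0647, -0.2618)

θ' = -0.2618 + 0.0·0.5 = -0.2618
ω = 0 → straight: x' = 0 + 0.5·cos(-0.2618)·0.5 = 0.2415
y' = -3 + 0.5·sin(-0.2618)·0.5 = -3.0647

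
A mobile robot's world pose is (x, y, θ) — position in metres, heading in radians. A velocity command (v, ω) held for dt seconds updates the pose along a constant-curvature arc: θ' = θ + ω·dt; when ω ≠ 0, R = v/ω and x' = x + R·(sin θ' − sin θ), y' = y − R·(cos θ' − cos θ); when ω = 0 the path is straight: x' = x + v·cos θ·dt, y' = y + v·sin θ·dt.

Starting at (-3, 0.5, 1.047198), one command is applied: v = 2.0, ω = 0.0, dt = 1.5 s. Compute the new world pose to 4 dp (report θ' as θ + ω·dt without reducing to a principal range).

(-1.5000, 3.0981, 1.0472)

θ' = 1.0472 + 0.0·1.5 = 1.0472
ω = 0 → straight: x' = -3 + 2.0·cos(1.0472)·1.5 = -1.5000
y' = 0.5 + 2.0·sin(1.0472)·1.5 = 3.0981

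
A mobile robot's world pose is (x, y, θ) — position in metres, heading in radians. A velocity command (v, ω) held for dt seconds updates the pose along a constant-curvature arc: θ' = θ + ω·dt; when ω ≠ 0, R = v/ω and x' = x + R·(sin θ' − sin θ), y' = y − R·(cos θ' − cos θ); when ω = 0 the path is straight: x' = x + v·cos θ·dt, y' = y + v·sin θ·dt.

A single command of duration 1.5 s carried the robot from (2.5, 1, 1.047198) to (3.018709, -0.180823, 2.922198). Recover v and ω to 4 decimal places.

Δθ = 2.922198 − 1.047198 = 1.875000
ω = Δθ/dt = 1.875000/1.5 = 1.2500
R = −Δy/(cos θ' − cos θ) = -0.8000
v = R·ω = -0.8000·1.2500 = -1.0000

v = -1.0000, ω = 1.2500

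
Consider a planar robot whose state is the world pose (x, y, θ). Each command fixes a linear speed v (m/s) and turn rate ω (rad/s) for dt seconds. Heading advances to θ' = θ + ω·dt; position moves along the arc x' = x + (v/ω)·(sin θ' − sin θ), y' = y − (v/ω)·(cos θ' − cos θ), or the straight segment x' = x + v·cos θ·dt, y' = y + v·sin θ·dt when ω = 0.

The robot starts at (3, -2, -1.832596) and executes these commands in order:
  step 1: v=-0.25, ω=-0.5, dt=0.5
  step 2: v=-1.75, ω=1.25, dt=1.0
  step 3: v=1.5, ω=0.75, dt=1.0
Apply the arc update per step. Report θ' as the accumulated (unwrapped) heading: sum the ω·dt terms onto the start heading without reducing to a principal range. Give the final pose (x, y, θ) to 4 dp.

step 1: θ'=-2.0826 (R=0.5000) → pose (3.0470, -1.8845, -2.0826)
step 2: θ'=-0.8326 (R=-1.4000) → pose (2.8620, -0.2567, -0.8326)
step 3: θ'=-0.0826 (R=2.0000) → pose (4.1763, -0.9040, -0.0826)

(4.1763, -0.9040, -0.0826)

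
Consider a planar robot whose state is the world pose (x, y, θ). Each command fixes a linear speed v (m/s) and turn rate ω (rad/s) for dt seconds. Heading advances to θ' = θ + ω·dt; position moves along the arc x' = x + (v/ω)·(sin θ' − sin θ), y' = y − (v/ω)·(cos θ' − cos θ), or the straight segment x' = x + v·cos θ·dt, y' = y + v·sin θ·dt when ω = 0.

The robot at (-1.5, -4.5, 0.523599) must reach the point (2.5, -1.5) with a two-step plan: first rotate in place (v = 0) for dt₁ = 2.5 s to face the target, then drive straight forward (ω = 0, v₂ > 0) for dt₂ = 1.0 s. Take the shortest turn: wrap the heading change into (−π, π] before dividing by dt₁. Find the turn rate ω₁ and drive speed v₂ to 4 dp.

ω₁ = 0.0480, v₂ = 5.0000

heading to target = atan2(-1.5−-4.5, 2.5−-1.5) = 0.6435
Δθ = wrap(0.6435 − 0.5236) = 0.1199; ω₁ = Δθ/dt₁ = 0.0480
distance = √((2.5−-1.5)² + (-1.5−-4.5)²) = 5.0000; v₂ = distance/dt₂ = 5.0000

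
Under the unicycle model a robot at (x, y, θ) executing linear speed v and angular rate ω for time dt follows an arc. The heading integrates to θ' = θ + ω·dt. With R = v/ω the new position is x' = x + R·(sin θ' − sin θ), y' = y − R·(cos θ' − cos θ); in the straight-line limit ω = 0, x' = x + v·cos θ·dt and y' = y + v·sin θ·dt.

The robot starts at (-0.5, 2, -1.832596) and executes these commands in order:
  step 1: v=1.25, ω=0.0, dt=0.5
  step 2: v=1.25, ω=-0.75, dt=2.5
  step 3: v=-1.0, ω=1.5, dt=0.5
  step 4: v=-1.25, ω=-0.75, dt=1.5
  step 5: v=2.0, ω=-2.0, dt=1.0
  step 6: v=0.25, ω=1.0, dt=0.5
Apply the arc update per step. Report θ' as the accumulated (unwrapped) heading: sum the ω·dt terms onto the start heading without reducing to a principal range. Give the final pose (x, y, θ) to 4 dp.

(-0.3138, 1.2941, -5.5826)

step 1: θ'=-1.8326 (straight) → pose (-0.6618, 1.3963, -1.8326)
step 2: θ'=-3.7076 (R=-1.6667) → pose (-3.1654, 0.4209, -3.7076)
step 3: θ'=-2.9576 (R=-0.6667) → pose (-2.6859, 0.3282, -2.9576)
step 4: θ'=-4.0826 (R=1.6667) → pose (-1.0341, -0.3287, -4.0826)
step 5: θ'=-6.0826 (R=-1.0000) → pose (-0.4252, 1.2402, -6.0826)
step 6: θ'=-5.5826 (R=0.2500) → pose (-0.3138, 1.2941, -5.5826)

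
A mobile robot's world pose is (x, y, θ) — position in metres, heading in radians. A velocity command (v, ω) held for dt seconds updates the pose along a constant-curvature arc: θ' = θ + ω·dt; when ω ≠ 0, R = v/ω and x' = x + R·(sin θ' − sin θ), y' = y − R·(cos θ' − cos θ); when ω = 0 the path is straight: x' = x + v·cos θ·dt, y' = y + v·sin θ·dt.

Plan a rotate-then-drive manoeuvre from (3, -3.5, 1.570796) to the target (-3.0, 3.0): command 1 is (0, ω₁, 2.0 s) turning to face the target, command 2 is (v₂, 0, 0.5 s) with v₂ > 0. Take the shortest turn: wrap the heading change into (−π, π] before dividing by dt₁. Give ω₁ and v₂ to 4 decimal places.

ω₁ = 0.3727, v₂ = 17.6918

heading to target = atan2(3−-3.5, -3−3) = 2.3162
Δθ = wrap(2.3162 − 1.5708) = 0.7454; ω₁ = Δθ/dt₁ = 0.3727
distance = √((-3−3)² + (3−-3.5)²) = 8.8459; v₂ = distance/dt₂ = 17.6918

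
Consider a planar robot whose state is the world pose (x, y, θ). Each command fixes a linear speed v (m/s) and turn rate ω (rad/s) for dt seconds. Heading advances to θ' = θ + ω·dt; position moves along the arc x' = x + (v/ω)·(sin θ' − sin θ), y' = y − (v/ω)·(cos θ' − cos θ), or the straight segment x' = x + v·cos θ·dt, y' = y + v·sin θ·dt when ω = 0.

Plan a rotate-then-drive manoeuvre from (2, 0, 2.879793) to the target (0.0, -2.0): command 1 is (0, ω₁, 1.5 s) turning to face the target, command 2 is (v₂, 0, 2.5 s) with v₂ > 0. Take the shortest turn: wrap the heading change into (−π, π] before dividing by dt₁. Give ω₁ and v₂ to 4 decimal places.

ω₁ = 0.6981, v₂ = 1.1314

heading to target = atan2(-2−0, 0−2) = -2.3562
Δθ = wrap(-2.3562 − 2.8798) = 1.0472; ω₁ = Δθ/dt₁ = 0.6981
distance = √((0−2)² + (-2−0)²) = 2.8284; v₂ = distance/dt₂ = 1.1314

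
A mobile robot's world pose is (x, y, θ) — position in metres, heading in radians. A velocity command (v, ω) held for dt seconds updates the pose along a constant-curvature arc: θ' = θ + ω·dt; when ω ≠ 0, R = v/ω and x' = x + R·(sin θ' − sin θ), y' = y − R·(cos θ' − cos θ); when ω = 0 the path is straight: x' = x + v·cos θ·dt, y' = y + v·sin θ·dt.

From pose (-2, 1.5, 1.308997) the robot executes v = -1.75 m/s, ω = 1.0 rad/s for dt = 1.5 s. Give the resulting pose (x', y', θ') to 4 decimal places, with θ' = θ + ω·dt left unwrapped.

(-0.8810, -0.6070, 2.8090)

θ' = 1.3090 + 1.0·1.5 = 2.8090
R = v/ω = -1.75/1.0 = -1.7500
x' = -2 + -1.7500·(sin 2.8090 − sin 1.3090) = -0.8810
y' = 1.5 − -1.7500·(cos 2.8090 − cos 1.3090) = -0.6070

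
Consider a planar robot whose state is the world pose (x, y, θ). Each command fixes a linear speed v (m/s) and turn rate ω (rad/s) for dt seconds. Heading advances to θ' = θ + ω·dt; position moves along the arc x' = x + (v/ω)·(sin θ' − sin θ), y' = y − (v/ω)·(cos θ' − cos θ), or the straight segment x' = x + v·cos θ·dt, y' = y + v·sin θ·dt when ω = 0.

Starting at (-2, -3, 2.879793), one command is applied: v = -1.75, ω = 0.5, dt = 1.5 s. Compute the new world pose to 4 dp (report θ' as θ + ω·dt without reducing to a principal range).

(0.5475, -2.7104, 3.6298)

θ' = 2.8798 + 0.5·1.5 = 3.6298
R = v/ω = -1.75/0.5 = -3.5000
x' = -2 + -3.5000·(sin 3.6298 − sin 2.8798) = 0.5475
y' = -3 − -3.5000·(cos 3.6298 − cos 2.8798) = -2.7104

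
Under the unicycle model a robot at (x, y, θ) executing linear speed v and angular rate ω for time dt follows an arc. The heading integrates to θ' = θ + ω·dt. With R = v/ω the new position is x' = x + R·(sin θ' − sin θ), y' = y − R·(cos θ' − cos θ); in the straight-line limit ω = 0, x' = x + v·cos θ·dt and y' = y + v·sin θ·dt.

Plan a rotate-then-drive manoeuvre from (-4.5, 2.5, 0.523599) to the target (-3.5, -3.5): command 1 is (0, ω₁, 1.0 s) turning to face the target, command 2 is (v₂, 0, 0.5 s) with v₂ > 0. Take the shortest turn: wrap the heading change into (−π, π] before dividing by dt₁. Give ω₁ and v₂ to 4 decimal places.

ω₁ = -1.9292, v₂ = 12.1655

heading to target = atan2(-3.5−2.5, -3.5−-4.5) = -1.4056
Δθ = wrap(-1.4056 − 0.5236) = -1.9292; ω₁ = Δθ/dt₁ = -1.9292
distance = √((-3.5−-4.5)² + (-3.5−2.5)²) = 6.0828; v₂ = distance/dt₂ = 12.1655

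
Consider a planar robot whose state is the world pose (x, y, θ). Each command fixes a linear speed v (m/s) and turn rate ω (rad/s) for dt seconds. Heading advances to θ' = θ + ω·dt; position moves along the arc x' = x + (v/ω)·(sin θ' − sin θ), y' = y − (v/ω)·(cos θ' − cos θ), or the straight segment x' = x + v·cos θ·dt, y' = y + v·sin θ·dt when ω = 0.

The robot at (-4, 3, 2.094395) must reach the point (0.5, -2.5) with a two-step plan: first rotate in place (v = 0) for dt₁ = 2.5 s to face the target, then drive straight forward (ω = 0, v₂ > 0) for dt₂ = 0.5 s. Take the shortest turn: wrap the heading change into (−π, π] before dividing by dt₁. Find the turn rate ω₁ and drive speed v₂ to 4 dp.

ω₁ = -1.1918, v₂ = 14.2127

heading to target = atan2(-2.5−3, 0.5−-4) = -0.8851
Δθ = wrap(-0.8851 − 2.0944) = -2.9795; ω₁ = Δθ/dt₁ = -1.1918
distance = √((0.5−-4)² + (-2.5−3)²) = 7.1063; v₂ = distance/dt₂ = 14.2127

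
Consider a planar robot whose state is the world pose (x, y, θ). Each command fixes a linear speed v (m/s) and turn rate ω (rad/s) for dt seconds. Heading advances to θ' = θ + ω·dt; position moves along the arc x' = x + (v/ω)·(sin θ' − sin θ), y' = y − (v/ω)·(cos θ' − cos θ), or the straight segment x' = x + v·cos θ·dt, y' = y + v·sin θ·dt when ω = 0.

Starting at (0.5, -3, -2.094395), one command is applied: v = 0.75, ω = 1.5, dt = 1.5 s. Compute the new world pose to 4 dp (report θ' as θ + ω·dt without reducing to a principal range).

θ' = -2.0944 + 1.5·1.5 = 0.1556
R = v/ω = 0.75/1.5 = 0.5000
x' = 0.5 + 0.5000·(sin 0.1556 − sin -2.0944) = 1.0105
y' = -3 − 0.5000·(cos 0.1556 − cos -2.0944) = -3.7440

(1.0105, -3.7440, 0.1556)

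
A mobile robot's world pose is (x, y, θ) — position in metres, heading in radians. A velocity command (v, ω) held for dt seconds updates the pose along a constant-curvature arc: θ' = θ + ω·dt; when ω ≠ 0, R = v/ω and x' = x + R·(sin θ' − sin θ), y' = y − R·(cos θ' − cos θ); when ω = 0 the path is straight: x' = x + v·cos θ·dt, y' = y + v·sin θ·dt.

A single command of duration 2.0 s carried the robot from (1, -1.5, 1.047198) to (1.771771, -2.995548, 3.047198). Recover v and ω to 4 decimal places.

v = -1.0000, ω = 1.0000

Δθ = 3.047198 − 1.047198 = 2.000000
ω = Δθ/dt = 2.000000/2.0 = 1.0000
R = −Δy/(cos θ' − cos θ) = -1.0000
v = R·ω = -1.0000·1.0000 = -1.0000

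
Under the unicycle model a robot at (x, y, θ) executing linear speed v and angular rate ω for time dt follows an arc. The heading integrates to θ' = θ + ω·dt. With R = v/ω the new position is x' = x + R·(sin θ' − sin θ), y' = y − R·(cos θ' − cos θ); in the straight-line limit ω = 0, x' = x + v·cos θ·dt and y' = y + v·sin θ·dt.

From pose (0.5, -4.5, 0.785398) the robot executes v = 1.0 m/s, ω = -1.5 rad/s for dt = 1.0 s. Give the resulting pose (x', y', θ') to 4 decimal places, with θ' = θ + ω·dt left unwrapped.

(1.4083, -4.4678, -0.7146)

θ' = 0.7854 + -1.5·1.0 = -0.7146
R = v/ω = 1.0/-1.5 = -0.6667
x' = 0.5 + -0.6667·(sin -0.7146 − sin 0.7854) = 1.4083
y' = -4.5 − -0.6667·(cos -0.7146 − cos 0.7854) = -4.4678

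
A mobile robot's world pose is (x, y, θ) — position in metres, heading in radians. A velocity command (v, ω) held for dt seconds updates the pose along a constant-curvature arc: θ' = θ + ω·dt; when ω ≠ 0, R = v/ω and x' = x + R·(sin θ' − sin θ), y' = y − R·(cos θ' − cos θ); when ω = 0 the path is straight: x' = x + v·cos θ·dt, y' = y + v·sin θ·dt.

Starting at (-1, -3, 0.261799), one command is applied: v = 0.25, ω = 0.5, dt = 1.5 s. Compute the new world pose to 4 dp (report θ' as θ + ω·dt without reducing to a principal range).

(-0.7055, -2.7822, 1.0118)

θ' = 0.2618 + 0.5·1.5 = 1.0118
R = v/ω = 0.25/0.5 = 0.5000
x' = -1 + 0.5000·(sin 1.0118 − sin 0.2618) = -0.7055
y' = -3 − 0.5000·(cos 1.0118 − cos 0.2618) = -2.7822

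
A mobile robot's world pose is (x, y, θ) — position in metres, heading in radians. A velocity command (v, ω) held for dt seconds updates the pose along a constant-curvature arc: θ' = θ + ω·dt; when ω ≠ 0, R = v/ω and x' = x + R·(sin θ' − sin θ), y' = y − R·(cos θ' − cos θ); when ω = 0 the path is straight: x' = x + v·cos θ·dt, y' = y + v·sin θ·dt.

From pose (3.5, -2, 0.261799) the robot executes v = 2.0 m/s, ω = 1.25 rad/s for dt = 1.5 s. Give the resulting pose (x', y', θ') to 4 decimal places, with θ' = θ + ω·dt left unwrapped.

θ' = 0.2618 + 1.25·1.5 = 2.1368
R = v/ω = 2.0/1.25 = 1.6000
x' = 3.5 + 1.6000·(sin 2.1368 − sin 0.2618) = 4.4364
y' = -2 − 1.6000·(cos 2.1368 − cos 0.2618) = 0.4035

(4.4364, 0.4035, 2.1368)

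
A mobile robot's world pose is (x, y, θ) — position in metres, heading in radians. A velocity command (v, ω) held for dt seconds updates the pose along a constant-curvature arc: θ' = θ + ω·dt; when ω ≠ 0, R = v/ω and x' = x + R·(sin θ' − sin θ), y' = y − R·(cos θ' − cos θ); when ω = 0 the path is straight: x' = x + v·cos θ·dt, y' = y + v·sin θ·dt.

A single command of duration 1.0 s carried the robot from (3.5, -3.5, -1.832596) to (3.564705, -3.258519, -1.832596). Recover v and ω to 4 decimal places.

Δθ = -1.832596 − -1.832596 = 0.000000
ω = Δθ/dt = 0.000000/1.0 = 0.0000
ω = 0 → v = (Δx·cos θ + Δy·sin θ)/dt = -0.2500

v = -0.2500, ω = 0.0000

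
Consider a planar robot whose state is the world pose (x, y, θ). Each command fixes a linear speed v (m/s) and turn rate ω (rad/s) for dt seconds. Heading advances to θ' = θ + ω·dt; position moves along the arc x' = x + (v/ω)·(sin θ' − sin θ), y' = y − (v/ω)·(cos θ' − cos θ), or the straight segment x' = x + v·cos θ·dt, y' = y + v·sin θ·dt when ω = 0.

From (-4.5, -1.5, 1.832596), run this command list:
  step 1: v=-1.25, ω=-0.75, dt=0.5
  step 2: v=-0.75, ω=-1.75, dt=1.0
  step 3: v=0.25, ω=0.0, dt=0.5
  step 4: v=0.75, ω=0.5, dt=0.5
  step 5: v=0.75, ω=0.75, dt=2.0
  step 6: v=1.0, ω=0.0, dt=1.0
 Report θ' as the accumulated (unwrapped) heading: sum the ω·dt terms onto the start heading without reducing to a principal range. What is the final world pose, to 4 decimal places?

step 1: θ'=1.4576 (R=1.6667) → pose (-4.4539, -2.1196, 1.4576)
step 2: θ'=-0.2924 (R=0.4286) → pose (-5.0032, -2.4816, -0.2924)
step 3: θ'=-0.2924 (straight) → pose (-4.8835, -2.5176, -0.2924)
step 4: θ'=-0.0424 (R=1.5000) → pose (-4.5148, -2.5800, -0.0424)
step 5: θ'=1.4576 (R=1.0000) → pose (-3.4788, -1.6938, 1.4576)
step 6: θ'=1.4576 (straight) → pose (-3.3658, -0.7002, 1.4576)

(-3.3658, -0.7002, 1.4576)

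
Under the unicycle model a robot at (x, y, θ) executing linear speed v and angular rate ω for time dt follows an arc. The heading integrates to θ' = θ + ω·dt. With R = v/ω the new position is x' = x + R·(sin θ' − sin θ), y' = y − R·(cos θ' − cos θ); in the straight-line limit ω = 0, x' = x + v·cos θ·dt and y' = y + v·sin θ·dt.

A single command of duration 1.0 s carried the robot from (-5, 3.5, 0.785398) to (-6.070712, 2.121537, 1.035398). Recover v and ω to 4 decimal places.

v = -1.7500, ω = 0.2500

Δθ = 1.035398 − 0.785398 = 0.250000
ω = Δθ/dt = 0.250000/1.0 = 0.2500
R = −Δy/(cos θ' − cos θ) = -7.0000
v = R·ω = -7.0000·0.2500 = -1.7500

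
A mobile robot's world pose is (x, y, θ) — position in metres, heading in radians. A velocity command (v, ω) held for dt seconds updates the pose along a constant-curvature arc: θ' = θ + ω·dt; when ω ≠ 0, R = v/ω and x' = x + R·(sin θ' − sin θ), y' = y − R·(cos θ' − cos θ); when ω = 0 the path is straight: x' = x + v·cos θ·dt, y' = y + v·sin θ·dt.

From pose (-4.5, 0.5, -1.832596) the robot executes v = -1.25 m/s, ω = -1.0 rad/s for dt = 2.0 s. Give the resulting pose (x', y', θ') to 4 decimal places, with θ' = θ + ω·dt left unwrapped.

(-2.4960, 1.1397, -3.8326)

θ' = -1.8326 + -1.0·2.0 = -3.8326
R = v/ω = -1.25/-1.0 = 1.2500
x' = -4.5 + 1.2500·(sin -3.8326 − sin -1.8326) = -2.4960
y' = 0.5 − 1.2500·(cos -3.8326 − cos -1.8326) = 1.1397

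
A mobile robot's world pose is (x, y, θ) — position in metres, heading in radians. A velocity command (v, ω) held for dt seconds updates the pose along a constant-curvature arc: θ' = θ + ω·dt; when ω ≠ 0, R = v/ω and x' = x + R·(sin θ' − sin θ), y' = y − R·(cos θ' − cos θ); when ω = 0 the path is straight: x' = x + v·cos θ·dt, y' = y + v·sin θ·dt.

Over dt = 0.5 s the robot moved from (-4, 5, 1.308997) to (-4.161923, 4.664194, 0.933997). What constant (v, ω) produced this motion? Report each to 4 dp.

Δθ = 0.933997 − 1.308997 = -0.375000
ω = Δθ/dt = -0.375000/0.5 = -0.7500
R = −Δy/(cos θ' − cos θ) = 1.0000
v = R·ω = 1.0000·-0.7500 = -0.7500

v = -0.7500, ω = -0.7500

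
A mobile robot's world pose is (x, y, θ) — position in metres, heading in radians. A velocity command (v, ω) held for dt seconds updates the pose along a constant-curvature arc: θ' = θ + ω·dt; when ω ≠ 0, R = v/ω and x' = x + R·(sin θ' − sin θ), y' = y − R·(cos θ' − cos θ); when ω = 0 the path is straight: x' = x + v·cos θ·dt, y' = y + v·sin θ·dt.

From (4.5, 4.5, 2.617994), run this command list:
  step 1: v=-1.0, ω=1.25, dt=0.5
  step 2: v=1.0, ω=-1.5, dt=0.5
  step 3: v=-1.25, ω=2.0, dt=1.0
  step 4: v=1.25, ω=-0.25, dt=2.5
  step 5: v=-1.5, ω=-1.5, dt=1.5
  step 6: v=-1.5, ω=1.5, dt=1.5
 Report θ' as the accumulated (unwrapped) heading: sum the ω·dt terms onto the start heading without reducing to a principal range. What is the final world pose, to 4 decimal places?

(7.2653, 0.8405, 3.8680)

step 1: θ'=3.2430 (R=-0.8000) → pose (4.9810, 4.3969, 3.2430)
step 2: θ'=2.4930 (R=-0.6667) → pose (4.5108, 4.5289, 2.4930)
step 3: θ'=4.4930 (R=-0.6250) → pose (5.4983, 4.8909, 4.4930)
step 4: θ'=3.8680 (R=-5.0000) → pose (3.9391, 2.2413, 3.8680)
step 5: θ'=1.6180 (R=1.0000) → pose (5.6022, 1.5409, 1.6180)
step 6: θ'=3.8680 (R=-1.0000) → pose (7.2653, 0.8405, 3.8680)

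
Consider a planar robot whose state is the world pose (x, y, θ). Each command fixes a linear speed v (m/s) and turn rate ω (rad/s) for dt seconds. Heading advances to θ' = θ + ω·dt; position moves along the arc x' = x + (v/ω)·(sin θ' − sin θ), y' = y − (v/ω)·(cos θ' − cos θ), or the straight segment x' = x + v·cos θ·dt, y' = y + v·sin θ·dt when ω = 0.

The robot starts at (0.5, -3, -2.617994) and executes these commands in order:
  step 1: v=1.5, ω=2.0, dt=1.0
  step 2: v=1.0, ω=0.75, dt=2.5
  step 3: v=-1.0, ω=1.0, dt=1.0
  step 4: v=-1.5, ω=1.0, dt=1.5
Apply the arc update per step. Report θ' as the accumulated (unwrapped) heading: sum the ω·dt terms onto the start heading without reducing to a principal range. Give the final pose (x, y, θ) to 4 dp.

(4.6852, -4.8023, 3.7570)

step 1: θ'=-0.6180 (R=0.7500) → pose (0.4404, -4.2608, -0.6180)
step 2: θ'=1.2570 (R=1.3333) → pose (2.4812, -3.5856, 1.2570)
step 3: θ'=2.2570 (R=-1.0000) → pose (2.6587, -4.5279, 2.2570)
step 4: θ'=3.7570 (R=-1.5000) → pose (4.6852, -4.8023, 3.7570)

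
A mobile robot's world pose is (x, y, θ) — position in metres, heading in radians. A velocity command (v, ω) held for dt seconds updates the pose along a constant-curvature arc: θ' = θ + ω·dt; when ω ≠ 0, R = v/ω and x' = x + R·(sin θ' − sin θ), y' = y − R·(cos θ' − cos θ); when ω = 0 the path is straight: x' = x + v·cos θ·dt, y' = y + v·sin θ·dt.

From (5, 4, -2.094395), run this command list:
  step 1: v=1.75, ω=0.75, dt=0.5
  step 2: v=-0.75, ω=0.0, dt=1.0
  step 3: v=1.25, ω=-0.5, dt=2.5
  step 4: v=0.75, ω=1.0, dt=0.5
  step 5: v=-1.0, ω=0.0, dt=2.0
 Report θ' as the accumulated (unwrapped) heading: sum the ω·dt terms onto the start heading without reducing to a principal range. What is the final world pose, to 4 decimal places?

(4.0065, 2.9210, -2.4694)

step 1: θ'=-1.7194 (R=2.3333) → pose (4.7131, 3.1788, -1.7194)
step 2: θ'=-1.7194 (straight) → pose (4.8241, 3.9205, -1.7194)
step 3: θ'=-2.9694 (R=-2.5000) → pose (2.7801, 1.8276, -2.9694)
step 4: θ'=-2.4694 (R=0.7500) → pose (2.4415, 1.6756, -2.4694)
step 5: θ'=-2.4694 (straight) → pose (4.0065, 2.9210, -2.4694)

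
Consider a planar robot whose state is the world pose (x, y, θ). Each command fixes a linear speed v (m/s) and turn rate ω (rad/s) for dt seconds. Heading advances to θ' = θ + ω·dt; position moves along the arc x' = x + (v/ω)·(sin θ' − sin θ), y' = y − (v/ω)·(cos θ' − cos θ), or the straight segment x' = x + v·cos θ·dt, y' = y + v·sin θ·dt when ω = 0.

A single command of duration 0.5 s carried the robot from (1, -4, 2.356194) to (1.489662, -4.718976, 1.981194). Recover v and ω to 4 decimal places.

v = -1.7500, ω = -0.7500

Δθ = 1.981194 − 2.356194 = -0.375000
ω = Δθ/dt = -0.375000/0.5 = -0.7500
R = −Δy/(cos θ' − cos θ) = 2.3333
v = R·ω = 2.3333·-0.7500 = -1.7500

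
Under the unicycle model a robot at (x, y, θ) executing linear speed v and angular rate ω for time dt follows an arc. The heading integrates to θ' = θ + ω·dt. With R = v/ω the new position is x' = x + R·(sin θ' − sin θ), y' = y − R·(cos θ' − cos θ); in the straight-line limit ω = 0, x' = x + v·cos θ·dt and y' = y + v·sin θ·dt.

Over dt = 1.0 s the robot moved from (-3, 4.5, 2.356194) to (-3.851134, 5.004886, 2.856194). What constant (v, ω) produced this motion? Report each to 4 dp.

v = 1.0000, ω = 0.5000

Δθ = 2.856194 − 2.356194 = 0.500000
ω = Δθ/dt = 0.500000/1.0 = 0.5000
R = Δx/(sin θ' − sin θ) = 2.0000
v = R·ω = 2.0000·0.5000 = 1.0000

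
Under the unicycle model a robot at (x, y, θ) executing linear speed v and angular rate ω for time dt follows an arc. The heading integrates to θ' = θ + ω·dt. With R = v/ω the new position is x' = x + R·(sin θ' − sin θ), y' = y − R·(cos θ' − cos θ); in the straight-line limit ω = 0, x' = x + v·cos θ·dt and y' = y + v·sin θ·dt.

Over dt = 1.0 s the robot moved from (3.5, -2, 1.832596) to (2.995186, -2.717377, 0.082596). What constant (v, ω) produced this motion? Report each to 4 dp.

v = -1.0000, ω = -1.7500

Δθ = 0.082596 − 1.832596 = -1.750000
ω = Δθ/dt = -1.750000/1.0 = -1.7500
R = −Δy/(cos θ' − cos θ) = 0.5714
v = R·ω = 0.5714·-1.7500 = -1.0000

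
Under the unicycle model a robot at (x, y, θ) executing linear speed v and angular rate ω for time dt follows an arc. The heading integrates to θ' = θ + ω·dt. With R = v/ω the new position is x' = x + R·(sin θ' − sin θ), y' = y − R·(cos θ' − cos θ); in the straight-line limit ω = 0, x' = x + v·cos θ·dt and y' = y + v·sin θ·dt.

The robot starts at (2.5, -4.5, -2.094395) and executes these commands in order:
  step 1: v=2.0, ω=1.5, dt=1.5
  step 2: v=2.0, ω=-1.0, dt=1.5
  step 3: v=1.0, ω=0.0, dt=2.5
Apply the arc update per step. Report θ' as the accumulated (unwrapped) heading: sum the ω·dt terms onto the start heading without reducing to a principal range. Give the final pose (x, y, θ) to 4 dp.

step 1: θ'=0.1556 (R=1.3333) → pose (3.8613, -6.4839, 0.1556)
step 2: θ'=-1.3444 (R=-2.0000) → pose (6.1203, -8.0108, -1.3444)
step 3: θ'=-1.3444 (straight) → pose (6.6814, -10.4470, -1.3444)

(6.6814, -10.4470, -1.3444)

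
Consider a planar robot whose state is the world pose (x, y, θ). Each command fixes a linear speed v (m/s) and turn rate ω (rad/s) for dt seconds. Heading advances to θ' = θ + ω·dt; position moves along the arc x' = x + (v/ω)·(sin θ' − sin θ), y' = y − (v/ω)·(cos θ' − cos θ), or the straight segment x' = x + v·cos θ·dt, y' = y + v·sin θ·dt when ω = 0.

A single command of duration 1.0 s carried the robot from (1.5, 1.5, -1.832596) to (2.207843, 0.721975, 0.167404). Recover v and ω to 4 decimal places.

v = 1.2500, ω = 2.0000

Δθ = 0.167404 − -1.832596 = 2.000000
ω = Δθ/dt = 2.000000/1.0 = 2.0000
R = −Δy/(cos θ' − cos θ) = 0.6250
v = R·ω = 0.6250·2.0000 = 1.2500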